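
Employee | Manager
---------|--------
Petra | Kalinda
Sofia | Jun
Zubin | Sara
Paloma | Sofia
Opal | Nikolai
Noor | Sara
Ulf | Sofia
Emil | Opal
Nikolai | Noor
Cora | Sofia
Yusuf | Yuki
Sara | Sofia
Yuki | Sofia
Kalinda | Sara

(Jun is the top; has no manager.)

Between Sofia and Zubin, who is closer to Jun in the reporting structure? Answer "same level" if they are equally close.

Sofia

Sofia is 1 level below Jun; Zubin is 3. Sofia is higher.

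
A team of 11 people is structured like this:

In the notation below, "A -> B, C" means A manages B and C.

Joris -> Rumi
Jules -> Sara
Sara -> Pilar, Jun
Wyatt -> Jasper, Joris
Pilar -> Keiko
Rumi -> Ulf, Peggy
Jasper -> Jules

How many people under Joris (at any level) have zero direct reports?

The people in Joris's organization with no one reporting to them are Peggy, Ulf. That is 2.

2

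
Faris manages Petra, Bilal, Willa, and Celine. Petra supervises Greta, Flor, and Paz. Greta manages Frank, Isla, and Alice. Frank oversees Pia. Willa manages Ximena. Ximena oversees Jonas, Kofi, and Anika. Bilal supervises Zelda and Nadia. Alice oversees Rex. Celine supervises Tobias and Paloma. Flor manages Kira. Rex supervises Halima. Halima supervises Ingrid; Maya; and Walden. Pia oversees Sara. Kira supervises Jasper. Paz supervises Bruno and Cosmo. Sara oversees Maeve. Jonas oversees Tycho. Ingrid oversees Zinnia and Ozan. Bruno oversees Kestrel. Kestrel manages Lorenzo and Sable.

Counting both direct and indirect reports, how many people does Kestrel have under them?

Kestrel directly manages Lorenzo, Sable. Lorenzo has no reports. Sable has no reports. So Kestrel's organization is 2 direct reports plus everyone under them: 1 + 1 = 2.

2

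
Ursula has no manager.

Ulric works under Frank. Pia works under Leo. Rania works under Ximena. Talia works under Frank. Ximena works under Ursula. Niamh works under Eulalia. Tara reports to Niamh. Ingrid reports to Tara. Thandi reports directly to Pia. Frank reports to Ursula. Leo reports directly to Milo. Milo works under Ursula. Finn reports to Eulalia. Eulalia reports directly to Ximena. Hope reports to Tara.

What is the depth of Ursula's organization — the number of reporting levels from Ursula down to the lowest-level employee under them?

5

The longest chain under Ursula runs Ursula → Ximena → Eulalia → Niamh → Tara → Ingrid, which is 5 levels below Ursula.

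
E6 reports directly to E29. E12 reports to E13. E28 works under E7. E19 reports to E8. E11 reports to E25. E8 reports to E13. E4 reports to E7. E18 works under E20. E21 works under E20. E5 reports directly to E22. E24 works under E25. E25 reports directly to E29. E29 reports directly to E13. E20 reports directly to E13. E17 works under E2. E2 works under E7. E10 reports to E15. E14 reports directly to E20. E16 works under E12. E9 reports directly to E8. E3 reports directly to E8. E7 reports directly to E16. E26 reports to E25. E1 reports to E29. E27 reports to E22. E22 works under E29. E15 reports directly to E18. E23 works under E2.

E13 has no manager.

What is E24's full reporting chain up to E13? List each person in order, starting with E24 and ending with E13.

E24 reports to E25. E25 reports to E29. E29 reports to E13. E13 is at the top.

E24 -> E25 -> E29 -> E13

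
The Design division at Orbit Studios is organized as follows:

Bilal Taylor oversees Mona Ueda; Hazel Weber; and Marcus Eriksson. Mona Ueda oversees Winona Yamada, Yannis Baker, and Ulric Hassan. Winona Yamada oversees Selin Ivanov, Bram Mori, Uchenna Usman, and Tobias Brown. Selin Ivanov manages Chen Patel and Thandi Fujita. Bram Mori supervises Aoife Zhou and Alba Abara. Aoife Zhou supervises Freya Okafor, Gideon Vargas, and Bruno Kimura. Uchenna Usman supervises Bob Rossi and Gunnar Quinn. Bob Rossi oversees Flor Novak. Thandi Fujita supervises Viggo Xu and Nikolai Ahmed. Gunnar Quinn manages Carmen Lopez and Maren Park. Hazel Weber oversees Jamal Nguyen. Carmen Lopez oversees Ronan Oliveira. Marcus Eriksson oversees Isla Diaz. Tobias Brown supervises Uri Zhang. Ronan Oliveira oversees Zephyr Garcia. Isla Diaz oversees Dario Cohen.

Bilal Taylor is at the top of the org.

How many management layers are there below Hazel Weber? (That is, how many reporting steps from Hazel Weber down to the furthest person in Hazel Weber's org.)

The longest chain under Hazel Weber runs Hazel Weber → Jamal Nguyen, which is 1 level below Hazel Weber.

1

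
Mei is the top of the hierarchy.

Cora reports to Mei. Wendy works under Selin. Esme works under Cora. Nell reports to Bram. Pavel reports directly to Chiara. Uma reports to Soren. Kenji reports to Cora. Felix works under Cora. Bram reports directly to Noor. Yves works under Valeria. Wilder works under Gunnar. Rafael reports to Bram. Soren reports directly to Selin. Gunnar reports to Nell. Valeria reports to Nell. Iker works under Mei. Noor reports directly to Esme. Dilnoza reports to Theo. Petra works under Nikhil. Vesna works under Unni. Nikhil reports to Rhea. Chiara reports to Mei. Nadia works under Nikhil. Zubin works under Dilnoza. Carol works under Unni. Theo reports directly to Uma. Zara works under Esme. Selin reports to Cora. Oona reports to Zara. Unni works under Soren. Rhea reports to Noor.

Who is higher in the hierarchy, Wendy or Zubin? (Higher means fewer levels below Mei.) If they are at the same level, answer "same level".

Wendy

Wendy is 3 levels below Mei; Zubin is 7. Wendy is higher.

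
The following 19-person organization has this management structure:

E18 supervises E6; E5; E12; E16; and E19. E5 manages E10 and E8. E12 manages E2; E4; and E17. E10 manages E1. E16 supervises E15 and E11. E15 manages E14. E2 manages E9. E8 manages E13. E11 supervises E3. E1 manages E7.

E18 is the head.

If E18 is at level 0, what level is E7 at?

4

Chain from E7 up to E18: E7 → E1 → E10 → E5 → E18. That is 4 steps up, so E7 is 4 levels below E18.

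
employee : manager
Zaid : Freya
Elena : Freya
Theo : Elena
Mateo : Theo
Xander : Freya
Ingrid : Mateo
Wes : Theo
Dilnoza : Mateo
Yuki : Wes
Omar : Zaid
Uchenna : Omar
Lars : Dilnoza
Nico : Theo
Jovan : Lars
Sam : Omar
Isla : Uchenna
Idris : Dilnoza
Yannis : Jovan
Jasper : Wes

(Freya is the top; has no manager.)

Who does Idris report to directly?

Dilnoza

Idris reports directly to Dilnoza.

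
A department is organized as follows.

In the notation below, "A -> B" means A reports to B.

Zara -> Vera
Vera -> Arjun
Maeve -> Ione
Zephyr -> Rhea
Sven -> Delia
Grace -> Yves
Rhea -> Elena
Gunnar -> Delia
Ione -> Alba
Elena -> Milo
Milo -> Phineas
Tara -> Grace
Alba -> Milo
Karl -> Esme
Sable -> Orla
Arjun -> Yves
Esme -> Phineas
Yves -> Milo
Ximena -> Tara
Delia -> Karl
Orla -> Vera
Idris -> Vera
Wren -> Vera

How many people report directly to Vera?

4

Vera directly manages Orla, Wren, Idris, Zara. That is 4 direct reports.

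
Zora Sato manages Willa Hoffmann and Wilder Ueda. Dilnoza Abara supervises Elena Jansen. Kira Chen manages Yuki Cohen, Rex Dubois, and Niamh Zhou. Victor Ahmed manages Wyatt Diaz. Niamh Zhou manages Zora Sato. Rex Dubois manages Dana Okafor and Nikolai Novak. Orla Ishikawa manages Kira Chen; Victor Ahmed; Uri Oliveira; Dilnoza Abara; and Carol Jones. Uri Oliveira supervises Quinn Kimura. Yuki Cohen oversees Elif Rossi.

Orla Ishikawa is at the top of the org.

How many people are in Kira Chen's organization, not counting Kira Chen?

9

Kira Chen directly manages Niamh Zhou, Rex Dubois, Yuki Cohen. Under Niamh Zhou: Zora Sato, Wilder Ueda, Willa Hoffmann (3). Under Rex Dubois: Nikolai Novak, Dana Okafor (2). Under Yuki Cohen: Elif Rossi (1). So Kira Chen's organization is 3 direct reports plus everyone under them: 4 + 3 + 2 = 9.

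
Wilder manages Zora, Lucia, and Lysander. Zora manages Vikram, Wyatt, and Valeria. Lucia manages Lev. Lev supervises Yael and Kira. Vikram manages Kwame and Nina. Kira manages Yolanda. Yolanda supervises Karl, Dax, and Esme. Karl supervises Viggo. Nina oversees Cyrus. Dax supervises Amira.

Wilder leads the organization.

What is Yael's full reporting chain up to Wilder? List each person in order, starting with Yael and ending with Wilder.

Yael reports to Lev. Lev reports to Lucia. Lucia reports to Wilder. Wilder is at the top.

Yael -> Lev -> Lucia -> Wilder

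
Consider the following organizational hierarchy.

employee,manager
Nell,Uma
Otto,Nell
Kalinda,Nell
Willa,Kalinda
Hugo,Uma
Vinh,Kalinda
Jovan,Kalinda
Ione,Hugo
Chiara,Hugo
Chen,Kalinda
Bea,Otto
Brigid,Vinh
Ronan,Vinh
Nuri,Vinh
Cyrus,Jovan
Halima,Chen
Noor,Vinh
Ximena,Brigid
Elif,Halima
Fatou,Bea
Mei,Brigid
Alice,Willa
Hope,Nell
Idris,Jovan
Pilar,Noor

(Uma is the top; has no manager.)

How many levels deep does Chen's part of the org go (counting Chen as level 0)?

The longest chain under Chen runs Chen → Halima → Elif, which is 2 levels below Chen.

2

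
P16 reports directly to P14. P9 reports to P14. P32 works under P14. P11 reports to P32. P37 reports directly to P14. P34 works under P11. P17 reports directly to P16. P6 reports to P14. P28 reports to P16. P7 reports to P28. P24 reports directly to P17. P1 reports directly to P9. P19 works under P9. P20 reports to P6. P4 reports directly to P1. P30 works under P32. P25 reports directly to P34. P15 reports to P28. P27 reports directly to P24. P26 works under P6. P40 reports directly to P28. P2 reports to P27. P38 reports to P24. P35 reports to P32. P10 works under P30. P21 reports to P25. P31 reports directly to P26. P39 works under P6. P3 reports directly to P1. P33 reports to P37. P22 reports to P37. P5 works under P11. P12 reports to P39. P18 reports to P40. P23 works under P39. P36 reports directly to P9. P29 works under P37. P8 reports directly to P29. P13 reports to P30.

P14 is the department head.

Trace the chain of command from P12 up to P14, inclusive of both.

P12 reports to P39. P39 reports to P6. P6 reports to P14. P14 is at the top.

P12 -> P39 -> P6 -> P14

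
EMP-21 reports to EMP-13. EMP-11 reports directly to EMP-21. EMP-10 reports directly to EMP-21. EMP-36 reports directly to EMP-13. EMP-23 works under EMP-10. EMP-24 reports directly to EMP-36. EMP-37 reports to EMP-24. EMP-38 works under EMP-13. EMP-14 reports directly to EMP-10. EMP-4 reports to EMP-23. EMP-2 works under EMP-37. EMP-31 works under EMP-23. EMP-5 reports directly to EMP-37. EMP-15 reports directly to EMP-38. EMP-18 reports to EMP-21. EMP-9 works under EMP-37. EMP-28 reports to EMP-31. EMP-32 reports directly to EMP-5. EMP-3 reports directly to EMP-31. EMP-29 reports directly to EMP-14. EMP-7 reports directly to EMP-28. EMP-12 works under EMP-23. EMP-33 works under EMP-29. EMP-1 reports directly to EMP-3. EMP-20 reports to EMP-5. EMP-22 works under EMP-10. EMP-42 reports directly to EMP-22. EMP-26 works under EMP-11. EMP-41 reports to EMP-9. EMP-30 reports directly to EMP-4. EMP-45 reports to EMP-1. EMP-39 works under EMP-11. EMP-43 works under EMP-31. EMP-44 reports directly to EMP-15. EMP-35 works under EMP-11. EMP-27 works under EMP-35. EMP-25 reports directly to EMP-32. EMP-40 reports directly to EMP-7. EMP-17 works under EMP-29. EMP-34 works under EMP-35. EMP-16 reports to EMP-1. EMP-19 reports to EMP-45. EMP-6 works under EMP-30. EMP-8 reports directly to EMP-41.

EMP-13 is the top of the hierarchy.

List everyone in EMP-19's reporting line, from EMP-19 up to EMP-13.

EMP-19 -> EMP-45 -> EMP-1 -> EMP-3 -> EMP-31 -> EMP-23 -> EMP-10 -> EMP-21 -> EMP-13

EMP-19 reports to EMP-45. EMP-45 reports to EMP-1. EMP-1 reports to EMP-3. EMP-3 reports to EMP-31. EMP-31 reports to EMP-23. EMP-23 reports to EMP-10. EMP-10 reports to EMP-21. EMP-21 reports to EMP-13. EMP-13 is at the top.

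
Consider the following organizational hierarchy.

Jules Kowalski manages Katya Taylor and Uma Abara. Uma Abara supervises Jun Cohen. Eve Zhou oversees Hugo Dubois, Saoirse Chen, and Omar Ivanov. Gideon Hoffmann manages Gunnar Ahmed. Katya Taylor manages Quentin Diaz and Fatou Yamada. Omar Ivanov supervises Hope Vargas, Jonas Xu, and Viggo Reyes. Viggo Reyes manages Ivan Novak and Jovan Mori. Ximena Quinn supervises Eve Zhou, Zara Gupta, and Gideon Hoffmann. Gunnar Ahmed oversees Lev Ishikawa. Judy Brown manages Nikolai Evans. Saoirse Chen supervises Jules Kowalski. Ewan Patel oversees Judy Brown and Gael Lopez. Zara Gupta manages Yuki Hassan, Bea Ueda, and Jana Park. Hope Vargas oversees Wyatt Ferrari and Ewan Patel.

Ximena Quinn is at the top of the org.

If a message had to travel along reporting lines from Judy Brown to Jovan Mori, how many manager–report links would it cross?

5

Judy Brown is 3 levels below Omar Ivanov, and Jovan Mori is 2 levels below Omar Ivanov (their lowest common manager). The shortest path runs up from Judy Brown to Omar Ivanov and back down to Jovan Mori: 3 + 2 = 5 links.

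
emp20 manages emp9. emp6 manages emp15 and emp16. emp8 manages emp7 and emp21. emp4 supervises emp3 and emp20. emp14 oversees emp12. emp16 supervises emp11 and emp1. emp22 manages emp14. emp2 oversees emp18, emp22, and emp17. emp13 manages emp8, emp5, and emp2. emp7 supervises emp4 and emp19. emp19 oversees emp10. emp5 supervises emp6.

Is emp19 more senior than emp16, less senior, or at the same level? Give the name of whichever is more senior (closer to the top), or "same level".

Both emp19 and emp16 are 3 levels below emp13.

same level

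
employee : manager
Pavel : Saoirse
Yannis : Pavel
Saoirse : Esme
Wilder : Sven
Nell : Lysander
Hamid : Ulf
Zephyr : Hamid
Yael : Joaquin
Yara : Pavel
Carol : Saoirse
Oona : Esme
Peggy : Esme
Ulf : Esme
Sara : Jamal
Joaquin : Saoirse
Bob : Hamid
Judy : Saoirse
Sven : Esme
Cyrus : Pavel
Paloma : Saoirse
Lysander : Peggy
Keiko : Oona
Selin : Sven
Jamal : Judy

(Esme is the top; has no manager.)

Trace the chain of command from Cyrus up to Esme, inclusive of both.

Cyrus reports to Pavel. Pavel reports to Saoirse. Saoirse reports to Esme. Esme is at the top.

Cyrus -> Pavel -> Saoirse -> Esme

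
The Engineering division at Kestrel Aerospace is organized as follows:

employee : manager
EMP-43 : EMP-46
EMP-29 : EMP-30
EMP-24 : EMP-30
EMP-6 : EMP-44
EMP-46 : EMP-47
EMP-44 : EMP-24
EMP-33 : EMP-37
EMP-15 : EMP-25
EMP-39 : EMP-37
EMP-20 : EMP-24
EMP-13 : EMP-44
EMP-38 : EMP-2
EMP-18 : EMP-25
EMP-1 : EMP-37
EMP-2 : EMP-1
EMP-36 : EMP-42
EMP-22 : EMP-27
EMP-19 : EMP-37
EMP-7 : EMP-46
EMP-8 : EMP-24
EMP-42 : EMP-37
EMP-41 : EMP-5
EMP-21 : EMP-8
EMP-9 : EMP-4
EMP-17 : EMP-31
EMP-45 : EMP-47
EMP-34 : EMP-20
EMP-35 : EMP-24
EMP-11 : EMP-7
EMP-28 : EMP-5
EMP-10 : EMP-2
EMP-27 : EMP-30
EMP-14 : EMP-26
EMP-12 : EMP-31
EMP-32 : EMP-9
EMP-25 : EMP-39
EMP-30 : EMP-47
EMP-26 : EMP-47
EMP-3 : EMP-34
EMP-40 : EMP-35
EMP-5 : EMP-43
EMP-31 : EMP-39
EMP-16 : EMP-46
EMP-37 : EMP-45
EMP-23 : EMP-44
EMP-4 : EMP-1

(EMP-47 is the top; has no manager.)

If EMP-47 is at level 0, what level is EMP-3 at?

5

Chain from EMP-3 up to EMP-47: EMP-3 → EMP-34 → EMP-20 → EMP-24 → EMP-30 → EMP-47. That is 5 steps up, so EMP-3 is 5 levels below EMP-47.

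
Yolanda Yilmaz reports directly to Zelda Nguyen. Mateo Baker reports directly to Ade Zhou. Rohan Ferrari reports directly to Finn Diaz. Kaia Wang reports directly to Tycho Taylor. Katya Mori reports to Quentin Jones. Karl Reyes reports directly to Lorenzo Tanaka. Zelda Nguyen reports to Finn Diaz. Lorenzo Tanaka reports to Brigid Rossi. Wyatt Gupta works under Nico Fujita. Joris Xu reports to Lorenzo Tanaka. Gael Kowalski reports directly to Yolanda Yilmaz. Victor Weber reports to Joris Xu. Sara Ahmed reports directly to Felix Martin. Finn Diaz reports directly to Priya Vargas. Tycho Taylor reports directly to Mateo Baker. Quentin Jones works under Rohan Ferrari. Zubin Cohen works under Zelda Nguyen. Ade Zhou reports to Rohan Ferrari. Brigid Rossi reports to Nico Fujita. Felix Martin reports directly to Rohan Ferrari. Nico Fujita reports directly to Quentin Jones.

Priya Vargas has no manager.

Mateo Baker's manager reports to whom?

Mateo Baker reports to Ade Zhou, and Ade Zhou reports to Rohan Ferrari. So Mateo Baker's skip-level manager is Rohan Ferrari.

Rohan Ferrari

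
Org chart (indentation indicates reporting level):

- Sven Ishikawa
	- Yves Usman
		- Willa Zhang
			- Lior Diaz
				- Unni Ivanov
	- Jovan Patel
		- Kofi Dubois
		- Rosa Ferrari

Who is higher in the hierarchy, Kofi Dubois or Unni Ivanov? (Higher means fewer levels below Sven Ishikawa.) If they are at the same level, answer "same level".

Kofi Dubois is 2 levels below Sven Ishikawa; Unni Ivanov is 4. Kofi Dubois is higher.

Kofi Dubois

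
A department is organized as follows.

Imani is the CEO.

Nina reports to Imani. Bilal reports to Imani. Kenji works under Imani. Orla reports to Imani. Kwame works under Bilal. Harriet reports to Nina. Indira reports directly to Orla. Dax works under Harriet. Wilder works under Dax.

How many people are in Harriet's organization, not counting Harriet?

2

Harriet directly manages Dax. Under Dax: Wilder (1). That's 2 in total.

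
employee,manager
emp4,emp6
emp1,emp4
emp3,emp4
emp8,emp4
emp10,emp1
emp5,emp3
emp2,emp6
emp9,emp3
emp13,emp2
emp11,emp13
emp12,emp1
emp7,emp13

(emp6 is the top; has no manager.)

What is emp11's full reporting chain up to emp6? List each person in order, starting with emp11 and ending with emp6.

emp11 reports to emp13. emp13 reports to emp2. emp2 reports to emp6. emp6 is at the top.

emp11 -> emp13 -> emp2 -> emp6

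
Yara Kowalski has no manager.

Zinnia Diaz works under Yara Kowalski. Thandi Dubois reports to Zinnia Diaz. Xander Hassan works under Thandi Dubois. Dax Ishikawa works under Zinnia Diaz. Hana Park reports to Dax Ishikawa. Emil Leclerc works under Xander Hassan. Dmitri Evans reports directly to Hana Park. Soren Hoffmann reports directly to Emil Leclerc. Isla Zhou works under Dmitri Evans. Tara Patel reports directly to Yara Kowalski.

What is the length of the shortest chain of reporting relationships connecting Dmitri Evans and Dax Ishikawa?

2

Dmitri Evans is in Dax Ishikawa's organization: the chain from Dmitri Evans up to Dax Ishikawa is Dmitri Evans → Hana Park → Dax Ishikawa, which is 2 links.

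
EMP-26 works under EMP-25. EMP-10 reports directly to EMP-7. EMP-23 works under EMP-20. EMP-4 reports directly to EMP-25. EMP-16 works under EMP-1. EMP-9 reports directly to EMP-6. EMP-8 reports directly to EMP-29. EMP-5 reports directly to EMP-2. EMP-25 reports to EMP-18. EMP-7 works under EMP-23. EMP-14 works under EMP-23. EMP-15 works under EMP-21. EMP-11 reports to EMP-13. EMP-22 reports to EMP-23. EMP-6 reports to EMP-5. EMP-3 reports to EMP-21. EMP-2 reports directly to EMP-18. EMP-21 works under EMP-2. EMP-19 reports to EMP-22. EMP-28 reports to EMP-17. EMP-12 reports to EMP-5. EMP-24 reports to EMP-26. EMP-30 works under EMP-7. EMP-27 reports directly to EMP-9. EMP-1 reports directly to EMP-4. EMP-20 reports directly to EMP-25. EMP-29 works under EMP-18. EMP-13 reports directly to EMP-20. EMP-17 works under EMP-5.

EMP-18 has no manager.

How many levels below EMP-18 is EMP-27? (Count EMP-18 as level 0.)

5

Chain from EMP-27 up to EMP-18: EMP-27 → EMP-9 → EMP-6 → EMP-5 → EMP-2 → EMP-18. That is 5 steps up, so EMP-27 is 5 levels below EMP-18.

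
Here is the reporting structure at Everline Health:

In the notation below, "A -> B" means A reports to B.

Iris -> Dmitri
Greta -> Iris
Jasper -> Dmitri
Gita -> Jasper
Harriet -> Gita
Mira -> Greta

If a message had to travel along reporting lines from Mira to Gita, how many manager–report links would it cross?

5

Mira is 3 levels below Dmitri, and Gita is 2 levels below Dmitri (their lowest common manager). The shortest path runs up from Mira to Dmitri and back down to Gita: 3 + 2 = 5 links.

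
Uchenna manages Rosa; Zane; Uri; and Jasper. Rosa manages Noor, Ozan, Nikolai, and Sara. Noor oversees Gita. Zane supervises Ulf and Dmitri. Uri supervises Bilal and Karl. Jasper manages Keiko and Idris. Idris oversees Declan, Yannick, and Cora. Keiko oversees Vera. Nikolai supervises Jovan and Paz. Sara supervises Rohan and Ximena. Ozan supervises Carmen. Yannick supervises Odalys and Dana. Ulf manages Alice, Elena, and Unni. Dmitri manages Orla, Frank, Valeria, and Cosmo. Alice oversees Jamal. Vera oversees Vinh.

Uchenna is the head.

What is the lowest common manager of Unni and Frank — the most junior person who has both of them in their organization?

Zane

Unni's chain of managers is Ulf, Zane, Uchenna. Frank's chain of managers is Dmitri, Zane, Uchenna. The first manager that appears in both chains is Zane.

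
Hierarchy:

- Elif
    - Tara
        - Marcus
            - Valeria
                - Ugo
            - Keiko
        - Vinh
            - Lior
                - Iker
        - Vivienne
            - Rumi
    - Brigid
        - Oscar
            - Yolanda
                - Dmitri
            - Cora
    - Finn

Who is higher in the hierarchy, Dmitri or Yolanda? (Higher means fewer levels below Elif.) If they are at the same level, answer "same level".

Dmitri is 4 levels below Elif; Yolanda is 3. Yolanda is higher.

Yolanda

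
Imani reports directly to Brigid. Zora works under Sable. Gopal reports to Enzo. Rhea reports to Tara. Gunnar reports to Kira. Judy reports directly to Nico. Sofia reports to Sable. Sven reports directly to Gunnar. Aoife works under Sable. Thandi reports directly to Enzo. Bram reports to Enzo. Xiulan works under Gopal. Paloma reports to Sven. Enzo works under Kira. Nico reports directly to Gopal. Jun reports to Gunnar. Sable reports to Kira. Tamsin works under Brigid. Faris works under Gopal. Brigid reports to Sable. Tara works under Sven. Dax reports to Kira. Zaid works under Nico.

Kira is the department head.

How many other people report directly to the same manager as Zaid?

1

Zaid reports to Nico. Nico's other direct reports are Judy — 1 peer.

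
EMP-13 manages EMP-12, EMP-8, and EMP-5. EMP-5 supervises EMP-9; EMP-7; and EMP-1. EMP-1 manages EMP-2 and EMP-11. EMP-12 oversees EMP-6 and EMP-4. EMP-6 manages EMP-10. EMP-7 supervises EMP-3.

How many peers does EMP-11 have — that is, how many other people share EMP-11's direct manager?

EMP-11 reports to EMP-1. EMP-1's other direct reports are EMP-2 — 1 peer.

1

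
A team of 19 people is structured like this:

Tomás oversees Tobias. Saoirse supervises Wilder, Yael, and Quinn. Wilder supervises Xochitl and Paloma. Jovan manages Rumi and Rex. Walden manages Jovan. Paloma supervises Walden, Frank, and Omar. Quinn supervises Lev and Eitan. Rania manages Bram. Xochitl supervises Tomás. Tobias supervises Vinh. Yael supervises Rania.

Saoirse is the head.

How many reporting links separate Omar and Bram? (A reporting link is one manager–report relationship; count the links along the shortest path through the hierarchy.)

6

Omar is 3 levels below Saoirse, and Bram is 3 levels below Saoirse (their lowest common manager). The shortest path runs up from Omar to Saoirse and back down to Bram: 3 + 3 = 6 links.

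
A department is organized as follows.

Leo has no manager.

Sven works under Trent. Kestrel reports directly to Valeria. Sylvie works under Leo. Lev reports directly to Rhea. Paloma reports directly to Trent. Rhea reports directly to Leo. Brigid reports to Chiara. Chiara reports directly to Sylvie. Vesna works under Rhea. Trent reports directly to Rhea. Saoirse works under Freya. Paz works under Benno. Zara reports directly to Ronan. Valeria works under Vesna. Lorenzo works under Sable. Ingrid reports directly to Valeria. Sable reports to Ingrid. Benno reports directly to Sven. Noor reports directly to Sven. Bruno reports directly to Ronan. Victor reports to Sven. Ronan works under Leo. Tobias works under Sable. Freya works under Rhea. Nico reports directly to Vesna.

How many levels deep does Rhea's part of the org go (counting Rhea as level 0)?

The longest chain under Rhea runs Rhea → Vesna → Valeria → Ingrid → Sable → Lorenzo, which is 5 levels below Rhea.

5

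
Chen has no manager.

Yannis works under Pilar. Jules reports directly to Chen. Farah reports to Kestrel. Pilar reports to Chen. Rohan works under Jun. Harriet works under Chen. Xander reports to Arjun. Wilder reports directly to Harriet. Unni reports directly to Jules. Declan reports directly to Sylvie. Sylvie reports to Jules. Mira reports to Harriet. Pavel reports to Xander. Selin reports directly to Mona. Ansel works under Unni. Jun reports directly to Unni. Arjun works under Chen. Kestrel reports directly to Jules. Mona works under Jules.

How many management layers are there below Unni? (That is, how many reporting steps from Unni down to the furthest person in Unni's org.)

The longest chain under Unni runs Unni → Jun → Rohan, which is 2 levels below Unni.

2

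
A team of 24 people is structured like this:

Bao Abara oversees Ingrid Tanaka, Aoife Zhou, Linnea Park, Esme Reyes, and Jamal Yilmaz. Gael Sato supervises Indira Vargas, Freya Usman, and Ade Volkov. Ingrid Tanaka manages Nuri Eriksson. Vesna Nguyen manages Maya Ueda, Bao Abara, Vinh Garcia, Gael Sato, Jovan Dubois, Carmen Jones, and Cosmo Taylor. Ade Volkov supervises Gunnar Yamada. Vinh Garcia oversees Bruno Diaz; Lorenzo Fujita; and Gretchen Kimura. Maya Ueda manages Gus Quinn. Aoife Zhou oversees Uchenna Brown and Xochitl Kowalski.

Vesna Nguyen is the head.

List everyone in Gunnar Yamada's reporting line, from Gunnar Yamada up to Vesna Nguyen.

Gunnar Yamada -> Ade Volkov -> Gael Sato -> Vesna Nguyen

Gunnar Yamada reports to Ade Volkov. Ade Volkov reports to Gael Sato. Gael Sato reports to Vesna Nguyen. Vesna Nguyen is at the top.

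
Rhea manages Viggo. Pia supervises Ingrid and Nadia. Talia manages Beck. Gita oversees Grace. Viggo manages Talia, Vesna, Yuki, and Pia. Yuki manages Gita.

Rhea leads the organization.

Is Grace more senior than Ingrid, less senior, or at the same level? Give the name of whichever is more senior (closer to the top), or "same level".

Grace is 4 levels below Rhea; Ingrid is 3. Ingrid is higher.

Ingrid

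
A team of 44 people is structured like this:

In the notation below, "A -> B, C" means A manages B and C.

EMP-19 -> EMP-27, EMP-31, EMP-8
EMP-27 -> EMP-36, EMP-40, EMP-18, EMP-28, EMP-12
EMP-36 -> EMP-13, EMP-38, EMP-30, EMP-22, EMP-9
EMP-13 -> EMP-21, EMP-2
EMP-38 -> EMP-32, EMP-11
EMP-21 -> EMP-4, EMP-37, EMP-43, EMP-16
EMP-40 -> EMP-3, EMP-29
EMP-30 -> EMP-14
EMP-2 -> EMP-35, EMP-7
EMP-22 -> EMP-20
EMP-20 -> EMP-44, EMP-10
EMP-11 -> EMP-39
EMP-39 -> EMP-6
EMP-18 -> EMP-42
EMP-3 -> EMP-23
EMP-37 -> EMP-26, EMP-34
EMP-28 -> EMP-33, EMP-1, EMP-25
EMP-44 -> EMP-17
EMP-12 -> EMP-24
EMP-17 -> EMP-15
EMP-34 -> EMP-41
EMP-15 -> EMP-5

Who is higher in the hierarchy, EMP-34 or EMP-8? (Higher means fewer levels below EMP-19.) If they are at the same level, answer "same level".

EMP-8

EMP-34 is 6 levels below EMP-19; EMP-8 is 1. EMP-8 is higher.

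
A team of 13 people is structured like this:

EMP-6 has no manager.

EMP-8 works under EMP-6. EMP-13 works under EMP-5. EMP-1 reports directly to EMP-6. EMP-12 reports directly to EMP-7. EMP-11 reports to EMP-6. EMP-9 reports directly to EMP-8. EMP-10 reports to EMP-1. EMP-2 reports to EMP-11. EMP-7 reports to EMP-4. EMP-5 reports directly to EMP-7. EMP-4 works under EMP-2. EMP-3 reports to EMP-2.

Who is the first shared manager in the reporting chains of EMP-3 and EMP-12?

EMP-2

EMP-3's chain of managers is EMP-2, EMP-11, EMP-6. EMP-12's chain of managers is EMP-7, EMP-4, EMP-2, EMP-11, EMP-6. The first manager that appears in both chains is EMP-2.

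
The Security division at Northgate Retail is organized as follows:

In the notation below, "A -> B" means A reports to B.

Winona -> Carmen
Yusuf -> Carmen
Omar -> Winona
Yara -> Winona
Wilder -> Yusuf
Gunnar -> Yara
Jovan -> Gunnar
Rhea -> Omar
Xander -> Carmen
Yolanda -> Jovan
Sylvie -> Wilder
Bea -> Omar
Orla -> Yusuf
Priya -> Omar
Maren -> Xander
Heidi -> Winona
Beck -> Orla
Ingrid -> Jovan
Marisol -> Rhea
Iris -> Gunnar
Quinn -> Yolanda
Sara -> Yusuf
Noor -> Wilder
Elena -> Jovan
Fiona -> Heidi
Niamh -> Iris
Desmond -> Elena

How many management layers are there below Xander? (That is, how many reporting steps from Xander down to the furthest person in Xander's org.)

1

The longest chain under Xander runs Xander → Maren, which is 1 level below Xander.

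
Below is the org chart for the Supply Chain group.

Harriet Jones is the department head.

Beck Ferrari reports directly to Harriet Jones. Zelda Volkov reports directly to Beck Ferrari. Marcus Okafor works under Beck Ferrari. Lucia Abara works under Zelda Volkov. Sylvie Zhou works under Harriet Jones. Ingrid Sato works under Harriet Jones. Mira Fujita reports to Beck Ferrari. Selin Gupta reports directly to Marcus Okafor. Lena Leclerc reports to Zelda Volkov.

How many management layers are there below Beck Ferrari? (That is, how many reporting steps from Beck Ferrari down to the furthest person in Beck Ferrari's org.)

The longest chain under Beck Ferrari runs Beck Ferrari → Marcus Okafor → Selin Gupta, which is 2 levels below Beck Ferrari.

2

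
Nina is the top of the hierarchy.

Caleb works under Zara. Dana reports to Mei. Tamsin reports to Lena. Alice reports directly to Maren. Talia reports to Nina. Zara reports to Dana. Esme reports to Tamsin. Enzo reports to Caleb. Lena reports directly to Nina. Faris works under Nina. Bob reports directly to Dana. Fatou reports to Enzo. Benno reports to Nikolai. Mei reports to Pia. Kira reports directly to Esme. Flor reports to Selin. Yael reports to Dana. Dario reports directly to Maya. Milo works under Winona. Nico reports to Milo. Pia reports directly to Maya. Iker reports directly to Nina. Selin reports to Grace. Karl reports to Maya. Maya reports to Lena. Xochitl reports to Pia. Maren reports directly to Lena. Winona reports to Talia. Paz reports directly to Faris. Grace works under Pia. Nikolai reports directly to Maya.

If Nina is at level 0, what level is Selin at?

Chain from Selin up to Nina: Selin → Grace → Pia → Maya → Lena → Nina. That is 5 steps up, so Selin is 5 levels below Nina.

5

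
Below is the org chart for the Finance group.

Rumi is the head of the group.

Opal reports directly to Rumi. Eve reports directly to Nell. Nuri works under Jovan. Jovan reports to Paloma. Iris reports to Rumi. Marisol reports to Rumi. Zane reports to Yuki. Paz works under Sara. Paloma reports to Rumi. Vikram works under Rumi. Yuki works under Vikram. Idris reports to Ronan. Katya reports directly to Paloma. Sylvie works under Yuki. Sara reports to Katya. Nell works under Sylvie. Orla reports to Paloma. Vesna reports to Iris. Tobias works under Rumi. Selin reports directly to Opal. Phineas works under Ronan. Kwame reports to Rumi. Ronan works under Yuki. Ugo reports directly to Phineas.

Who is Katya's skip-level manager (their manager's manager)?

Rumi

Katya reports to Paloma, and Paloma reports to Rumi. So Katya's skip-level manager is Rumi.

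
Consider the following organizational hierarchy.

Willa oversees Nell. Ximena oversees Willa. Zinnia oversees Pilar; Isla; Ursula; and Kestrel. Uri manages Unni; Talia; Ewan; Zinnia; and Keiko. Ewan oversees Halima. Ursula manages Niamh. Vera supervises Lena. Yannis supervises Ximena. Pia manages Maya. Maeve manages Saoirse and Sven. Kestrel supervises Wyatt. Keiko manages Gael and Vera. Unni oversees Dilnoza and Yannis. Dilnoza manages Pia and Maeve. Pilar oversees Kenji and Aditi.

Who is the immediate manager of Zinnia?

Uri

Zinnia reports directly to Uri.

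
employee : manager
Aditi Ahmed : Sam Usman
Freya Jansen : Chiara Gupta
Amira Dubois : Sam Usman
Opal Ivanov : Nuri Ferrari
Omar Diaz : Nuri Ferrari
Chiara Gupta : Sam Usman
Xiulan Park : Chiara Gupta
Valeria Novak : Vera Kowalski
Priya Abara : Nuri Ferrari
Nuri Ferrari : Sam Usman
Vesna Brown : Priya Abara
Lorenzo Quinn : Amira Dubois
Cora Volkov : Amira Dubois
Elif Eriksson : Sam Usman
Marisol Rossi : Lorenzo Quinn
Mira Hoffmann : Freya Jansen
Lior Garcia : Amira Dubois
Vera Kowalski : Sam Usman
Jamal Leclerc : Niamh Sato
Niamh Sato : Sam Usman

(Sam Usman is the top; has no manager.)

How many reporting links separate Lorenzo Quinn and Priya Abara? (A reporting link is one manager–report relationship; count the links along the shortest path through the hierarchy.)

Lorenzo Quinn is 2 levels below Sam Usman, and Priya Abara is 2 levels below Sam Usman (their lowest common manager). The shortest path runs up from Lorenzo Quinn to Sam Usman and back down to Priya Abara: 2 + 2 = 4 links.

4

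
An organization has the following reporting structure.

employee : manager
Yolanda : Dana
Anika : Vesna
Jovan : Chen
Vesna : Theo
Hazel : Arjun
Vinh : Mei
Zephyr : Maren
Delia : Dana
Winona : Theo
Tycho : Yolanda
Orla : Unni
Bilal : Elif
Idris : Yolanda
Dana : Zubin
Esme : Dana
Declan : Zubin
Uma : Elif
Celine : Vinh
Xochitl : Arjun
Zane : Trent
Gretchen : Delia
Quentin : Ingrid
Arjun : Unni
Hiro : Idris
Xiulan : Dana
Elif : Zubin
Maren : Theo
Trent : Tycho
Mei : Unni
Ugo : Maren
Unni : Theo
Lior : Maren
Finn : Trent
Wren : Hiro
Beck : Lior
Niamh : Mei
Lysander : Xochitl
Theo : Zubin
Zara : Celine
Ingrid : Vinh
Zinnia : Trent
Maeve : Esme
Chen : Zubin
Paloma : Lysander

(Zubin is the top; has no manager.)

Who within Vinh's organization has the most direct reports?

Direct-report counts within Vinh's organization: Vinh has 2; Celine has 1; Ingrid has 1. The largest is 2, held by Vinh.

Vinh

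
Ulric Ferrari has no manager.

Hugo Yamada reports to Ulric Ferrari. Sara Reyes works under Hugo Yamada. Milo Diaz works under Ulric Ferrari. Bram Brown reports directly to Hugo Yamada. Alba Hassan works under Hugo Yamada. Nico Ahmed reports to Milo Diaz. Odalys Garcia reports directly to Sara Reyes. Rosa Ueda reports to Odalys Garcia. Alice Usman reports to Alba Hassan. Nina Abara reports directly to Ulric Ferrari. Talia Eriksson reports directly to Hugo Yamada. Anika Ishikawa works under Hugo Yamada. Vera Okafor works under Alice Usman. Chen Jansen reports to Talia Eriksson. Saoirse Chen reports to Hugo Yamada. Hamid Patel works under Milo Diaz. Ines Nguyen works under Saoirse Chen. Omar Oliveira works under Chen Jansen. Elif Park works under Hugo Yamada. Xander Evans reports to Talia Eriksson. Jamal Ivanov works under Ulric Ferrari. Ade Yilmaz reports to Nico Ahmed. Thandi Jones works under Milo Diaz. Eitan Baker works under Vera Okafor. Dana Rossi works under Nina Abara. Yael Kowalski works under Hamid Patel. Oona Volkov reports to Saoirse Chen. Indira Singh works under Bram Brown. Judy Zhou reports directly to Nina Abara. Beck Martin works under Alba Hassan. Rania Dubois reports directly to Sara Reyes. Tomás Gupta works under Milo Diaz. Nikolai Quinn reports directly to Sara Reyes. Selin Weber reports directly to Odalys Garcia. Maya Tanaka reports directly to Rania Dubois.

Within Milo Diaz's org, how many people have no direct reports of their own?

The people in Milo Diaz's organization with no one reporting to them are Tomás Gupta, Thandi Jones, Yael Kowalski, Ade Yilmaz. That is 4.

4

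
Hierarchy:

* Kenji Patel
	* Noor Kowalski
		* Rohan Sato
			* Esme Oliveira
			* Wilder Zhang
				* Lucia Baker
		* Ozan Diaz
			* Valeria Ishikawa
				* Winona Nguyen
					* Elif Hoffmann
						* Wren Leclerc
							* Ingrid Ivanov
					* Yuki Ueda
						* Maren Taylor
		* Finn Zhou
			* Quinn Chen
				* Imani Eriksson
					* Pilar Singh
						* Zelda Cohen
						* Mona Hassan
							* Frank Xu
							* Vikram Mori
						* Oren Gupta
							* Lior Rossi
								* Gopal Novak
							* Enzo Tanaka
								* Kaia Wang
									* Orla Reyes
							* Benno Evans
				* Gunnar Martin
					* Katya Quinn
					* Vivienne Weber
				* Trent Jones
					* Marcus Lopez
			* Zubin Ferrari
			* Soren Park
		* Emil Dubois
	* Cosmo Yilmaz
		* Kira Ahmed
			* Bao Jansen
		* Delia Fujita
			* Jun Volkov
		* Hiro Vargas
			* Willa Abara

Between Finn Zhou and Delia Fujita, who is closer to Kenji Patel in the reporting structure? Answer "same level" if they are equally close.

same level

Both Finn Zhou and Delia Fujita are 2 levels below Kenji Patel.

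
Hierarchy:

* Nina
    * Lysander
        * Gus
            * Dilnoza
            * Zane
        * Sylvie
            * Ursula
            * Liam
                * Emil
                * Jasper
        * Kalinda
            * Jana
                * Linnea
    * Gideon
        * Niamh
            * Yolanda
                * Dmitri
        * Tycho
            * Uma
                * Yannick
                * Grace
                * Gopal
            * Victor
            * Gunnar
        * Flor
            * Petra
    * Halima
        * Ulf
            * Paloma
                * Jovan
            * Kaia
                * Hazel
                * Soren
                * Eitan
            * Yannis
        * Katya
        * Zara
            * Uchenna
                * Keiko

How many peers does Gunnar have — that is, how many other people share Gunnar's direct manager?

Gunnar reports to Tycho. Tycho's other direct reports are Uma, Victor — 2 peers.

2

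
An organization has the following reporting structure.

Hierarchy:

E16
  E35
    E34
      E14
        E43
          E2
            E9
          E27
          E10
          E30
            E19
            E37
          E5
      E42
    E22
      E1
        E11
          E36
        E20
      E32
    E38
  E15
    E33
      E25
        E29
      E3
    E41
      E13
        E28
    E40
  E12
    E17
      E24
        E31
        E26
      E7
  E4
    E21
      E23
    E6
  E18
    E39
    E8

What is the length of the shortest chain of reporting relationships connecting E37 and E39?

E37 is 6 levels below E16, and E39 is 2 levels below E16 (their lowest common manager). The shortest path runs up from E37 to E16 and back down to E39: 6 + 2 = 8 links.

8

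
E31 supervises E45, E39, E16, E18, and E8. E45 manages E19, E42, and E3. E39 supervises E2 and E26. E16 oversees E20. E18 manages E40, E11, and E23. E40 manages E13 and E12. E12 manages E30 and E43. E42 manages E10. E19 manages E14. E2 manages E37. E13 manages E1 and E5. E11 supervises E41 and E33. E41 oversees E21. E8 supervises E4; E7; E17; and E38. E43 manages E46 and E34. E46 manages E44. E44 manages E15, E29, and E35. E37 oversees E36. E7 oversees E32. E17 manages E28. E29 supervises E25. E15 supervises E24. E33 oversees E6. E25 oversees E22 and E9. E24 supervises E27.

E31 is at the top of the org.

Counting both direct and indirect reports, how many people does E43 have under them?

11

E43 directly manages E46, E34. Under E46: E44, E35, E15, E24, E27, E29, E25, E22, E9 (9). E34 has no reports. So E43's organization is 2 direct reports plus everyone under them: 10 + 1 = 11.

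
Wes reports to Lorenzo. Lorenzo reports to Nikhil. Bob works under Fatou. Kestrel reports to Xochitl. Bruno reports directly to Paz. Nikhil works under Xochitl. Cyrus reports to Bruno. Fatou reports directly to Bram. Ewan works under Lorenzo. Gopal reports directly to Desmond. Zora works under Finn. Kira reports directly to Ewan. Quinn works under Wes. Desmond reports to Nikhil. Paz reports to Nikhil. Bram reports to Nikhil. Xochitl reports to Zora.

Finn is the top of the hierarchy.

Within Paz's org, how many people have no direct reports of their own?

The only person in Paz's organization with no one reporting to them is Cyrus. That is 1.

1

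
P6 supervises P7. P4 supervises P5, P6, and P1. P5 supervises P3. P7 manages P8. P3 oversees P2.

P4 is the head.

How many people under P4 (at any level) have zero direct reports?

The people in P4's organization with no one reporting to them are P1, P8, P2. That is 3.

3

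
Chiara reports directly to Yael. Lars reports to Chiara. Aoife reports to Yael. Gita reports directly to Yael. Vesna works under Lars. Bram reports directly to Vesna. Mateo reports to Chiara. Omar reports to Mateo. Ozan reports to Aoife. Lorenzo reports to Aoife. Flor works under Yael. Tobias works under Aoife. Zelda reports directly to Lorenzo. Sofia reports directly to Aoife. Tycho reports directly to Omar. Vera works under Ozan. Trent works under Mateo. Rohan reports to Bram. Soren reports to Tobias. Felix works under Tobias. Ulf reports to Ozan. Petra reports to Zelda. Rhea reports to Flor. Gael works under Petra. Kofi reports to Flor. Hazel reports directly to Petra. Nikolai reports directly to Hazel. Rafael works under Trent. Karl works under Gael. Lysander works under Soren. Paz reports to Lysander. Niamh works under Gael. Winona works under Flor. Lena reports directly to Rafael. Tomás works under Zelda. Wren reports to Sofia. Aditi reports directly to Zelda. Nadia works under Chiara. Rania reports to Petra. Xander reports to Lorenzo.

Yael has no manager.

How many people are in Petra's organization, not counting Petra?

6

Petra directly manages Gael, Hazel, Rania. Under Gael: Niamh, Karl (2). Under Hazel: Nikolai (1). Rania has no reports. So Petra's organization is 3 direct reports plus everyone under them: 3 + 2 + 1 = 6.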